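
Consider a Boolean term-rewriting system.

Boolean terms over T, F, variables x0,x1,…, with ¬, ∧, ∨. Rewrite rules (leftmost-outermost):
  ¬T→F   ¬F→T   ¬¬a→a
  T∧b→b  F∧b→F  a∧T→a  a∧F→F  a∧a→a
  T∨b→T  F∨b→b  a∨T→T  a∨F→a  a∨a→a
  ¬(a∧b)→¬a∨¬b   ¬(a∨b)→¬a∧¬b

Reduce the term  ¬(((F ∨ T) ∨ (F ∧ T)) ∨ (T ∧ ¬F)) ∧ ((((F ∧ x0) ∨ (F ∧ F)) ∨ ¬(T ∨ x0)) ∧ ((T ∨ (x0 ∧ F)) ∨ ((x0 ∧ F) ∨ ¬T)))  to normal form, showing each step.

  start: ¬(((F ∨ T) ∨ (F ∧ T)) ∨ (T ∧ ¬F)) ∧ ((((F ∧ x0) ∨ (F ∧ F)) ∨ ¬(T ∨ x0)) ∧ ((T ∨ (x0 ∧ F)) ∨ ((x0 ∧ F) ∨ ¬T)))
  [1] (¬((F ∨ T) ∨ (F ∧ T)) ∧ ¬(T ∧ ¬F)) ∧ ((((F ∧ x0) ∨ (F ∧ F)) ∨ ¬(T ∨ x0)) ∧ ((T ∨ (x0 ∧ F)) ∨ ((x0 ∧ F) ∨ ¬T)))
  [2] ((¬(F ∨ T) ∧ ¬(F ∧ T)) ∧ ¬(T ∧ ¬F)) ∧ ((((F ∧ x0) ∨ (F ∧ F)) ∨ ¬(T ∨ x0)) ∧ ((T ∨ (x0 ∧ F)) ∨ ((x0 ∧ F) ∨ ¬T)))
  [3] (((¬F ∧ ¬T) ∧ ¬(F ∧ T)) ∧ ¬(T ∧ ¬F)) ∧ ((((F ∧ x0) ∨ (F ∧ F)) ∨ ¬(T ∨ x0)) ∧ ((T ∨ (x0 ∧ F)) ∨ ((x0 ∧ F) ∨ ¬T)))
  [4] (((T ∧ ¬T) ∧ ¬(F ∧ T)) ∧ ¬(T ∧ ¬F)) ∧ ((((F ∧ x0) ∨ (F ∧ F)) ∨ ¬(T ∨ x0)) ∧ ((T ∨ (x0 ∧ F)) ∨ ((x0 ∧ F) ∨ ¬T)))
  [5] ((¬T ∧ ¬(F ∧ T)) ∧ ¬(T ∧ ¬F)) ∧ ((((F ∧ x0) ∨ (F ∧ F)) ∨ ¬(T ∨ x0)) ∧ ((T ∨ (x0 ∧ F)) ∨ ((x0 ∧ F) ∨ ¬T)))
  [6] ((F ∧ ¬(F ∧ T)) ∧ ¬(T ∧ ¬F)) ∧ ((((F ∧ x0) ∨ (F ∧ F)) ∨ ¬(T ∨ x0)) ∧ ((T ∨ (x0 ∧ F)) ∨ ((x0 ∧ F) ∨ ¬T)))
  [7] (F ∧ ¬(T ∧ ¬F)) ∧ ((((F ∧ x0) ∨ (F ∧ F)) ∨ ¬(T ∨ x0)) ∧ ((T ∨ (x0 ∧ F)) ∨ ((x0 ∧ F) ∨ ¬T)))
  [8] F ∧ ((((F ∧ x0) ∨ (F ∧ F)) ∨ ¬(T ∨ x0)) ∧ ((T ∨ (x0 ∧ F)) ∨ ((x0 ∧ F) ∨ ¬T)))
  [9] F

Answer: normal form = F  (in 9 steps)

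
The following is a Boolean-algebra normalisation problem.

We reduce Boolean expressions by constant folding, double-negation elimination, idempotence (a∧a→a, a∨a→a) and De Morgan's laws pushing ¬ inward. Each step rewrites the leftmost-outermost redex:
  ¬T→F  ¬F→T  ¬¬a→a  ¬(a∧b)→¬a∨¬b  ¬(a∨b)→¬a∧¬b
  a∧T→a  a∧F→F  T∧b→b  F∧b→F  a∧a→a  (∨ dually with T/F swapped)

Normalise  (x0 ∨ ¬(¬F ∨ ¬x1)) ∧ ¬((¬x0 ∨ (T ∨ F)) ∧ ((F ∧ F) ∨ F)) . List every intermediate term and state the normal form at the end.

Answer: normal form = x0  (in 18 steps)

Reduction:
  start: (x0 ∨ ¬(¬F ∨ ¬x1)) ∧ ¬((¬x0 ∨ (T ∨ F)) ∧ ((F ∧ F) ∨ F))
  step 1: (x0 ∨ (¬¬F ∧ ¬¬x1)) ∧ ¬((¬x0 ∨ (T ∨ F)) ∧ ((F ∧ F) ∨ F))
  step 2: (x0 ∨ (F ∧ ¬¬x1)) ∧ ¬((¬x0 ∨ (T ∨ F)) ∧ ((F ∧ F) ∨ F))
  step 3: (x0 ∨ F) ∧ ¬((¬x0 ∨ (T ∨ F)) ∧ ((F ∧ F) ∨ F))
  step 4: x0 ∧ ¬((¬x0 ∨ (T ∨ F)) ∧ ((F ∧ F) ∨ F))
  step 5: x0 ∧ (¬(¬x0 ∨ (T ∨ F)) ∨ ¬((F ∧ F) ∨ F))
  step 6: x0 ∧ ((¬¬x0 ∧ ¬(T ∨ F)) ∨ ¬((F ∧ F) ∨ F))
  step 7: x0 ∧ ((x0 ∧ ¬(T ∨ F)) ∨ ¬((F ∧ F) ∨ F))
  step 8: x0 ∧ ((x0 ∧ (¬T ∧ ¬F)) ∨ ¬((F ∧ F) ∨ F))
  step 9: x0 ∧ ((x0 ∧ (F ∧ ¬F)) ∨ ¬((F ∧ F) ∨ F))
  step 10: x0 ∧ ((x0 ∧ F) ∨ ¬((F ∧ F) ∨ F))
  step 11: x0 ∧ (F ∨ ¬((F ∧ F) ∨ F))
  step 12: x0 ∧ ¬((F ∧ F) ∨ F)
  step 13: x0 ∧ (¬(F ∧ F) ∧ ¬F)
  step 14: x0 ∧ ((¬F ∨ ¬F) ∧ ¬F)
  step 15: x0 ∧ (¬F ∧ ¬F)
  step 16: x0 ∧ ¬F
  step 17: x0 ∧ T
  step 18: x0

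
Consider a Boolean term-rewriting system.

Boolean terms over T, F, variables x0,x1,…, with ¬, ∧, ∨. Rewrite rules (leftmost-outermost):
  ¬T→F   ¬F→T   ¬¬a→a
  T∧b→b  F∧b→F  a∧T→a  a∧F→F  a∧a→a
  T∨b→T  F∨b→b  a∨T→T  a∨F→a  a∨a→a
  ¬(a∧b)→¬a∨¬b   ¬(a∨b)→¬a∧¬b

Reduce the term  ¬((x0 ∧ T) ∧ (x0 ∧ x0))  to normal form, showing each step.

Answer: normal form = ¬x0  (in 7 steps)

Reduction:
  start: ¬((x0 ∧ T) ∧ (x0 ∧ x0))
  →1  ¬(x0 ∧ T) ∨ ¬(x0 ∧ x0)
  →2  (¬x0 ∨ ¬T) ∨ ¬(x0 ∧ x0)
  →3  (¬x0 ∨ F) ∨ ¬(x0 ∧ x0)
  →4  ¬x0 ∨ ¬(x0 ∧ x0)
  →5  ¬x0 ∨ (¬x0 ∨ ¬x0)
  →6  ¬x0 ∨ ¬x0
  →7  ¬x0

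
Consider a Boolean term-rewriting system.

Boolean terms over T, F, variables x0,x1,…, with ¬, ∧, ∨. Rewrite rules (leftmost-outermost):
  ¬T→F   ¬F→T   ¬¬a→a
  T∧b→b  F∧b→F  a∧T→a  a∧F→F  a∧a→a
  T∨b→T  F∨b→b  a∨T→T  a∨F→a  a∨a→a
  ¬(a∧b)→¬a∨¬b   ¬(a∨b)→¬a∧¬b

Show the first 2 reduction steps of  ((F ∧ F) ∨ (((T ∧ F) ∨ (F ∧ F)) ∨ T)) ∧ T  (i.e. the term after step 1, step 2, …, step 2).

Answer: after 2 steps: F ∨ (((T ∧ F) ∨ (F ∧ F)) ∨ T)

Derivation:
  start: ((F ∧ F) ∨ (((T ∧ F) ∨ (F ∧ F)) ∨ T)) ∧ T
  [1] (F ∧ F) ∨ (((T ∧ F) ∨ (F ∧ F)) ∨ T)
  [2] F ∨ (((T ∧ F) ∨ (F ∧ F)) ∨ T)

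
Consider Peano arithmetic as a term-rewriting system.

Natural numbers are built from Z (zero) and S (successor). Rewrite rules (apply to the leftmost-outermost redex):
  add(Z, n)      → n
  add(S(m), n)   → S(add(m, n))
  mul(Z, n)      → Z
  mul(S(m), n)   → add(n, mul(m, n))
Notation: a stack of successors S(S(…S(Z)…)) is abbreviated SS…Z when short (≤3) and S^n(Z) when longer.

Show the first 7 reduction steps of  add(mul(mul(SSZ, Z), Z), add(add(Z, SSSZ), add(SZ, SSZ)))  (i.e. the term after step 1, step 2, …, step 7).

  start: add(mul(mul(SSZ, Z), Z), add(add(Z, SSSZ), add(SZ, SSZ)))
  →1  add(mul(add(Z, mul(SZ, Z)), Z), add(add(Z, SSSZ), add(SZ, SSZ)))
  →2  add(mul(mul(SZ, Z), Z), add(add(Z, SSSZ), add(SZ, SSZ)))
  →3  add(mul(add(Z, mul(Z, Z)), Z), add(add(Z, SSSZ), add(SZ, SSZ)))
  →4  add(mul(mul(Z, Z), Z), add(add(Z, SSSZ), add(SZ, SSZ)))
  →5  add(mul(Z, Z), add(add(Z, SSSZ), add(SZ, SSZ)))
  →6  add(Z, add(add(Z, SSSZ), add(SZ, SSZ)))
  →7  add(add(Z, SSSZ), add(SZ, SSZ))

Answer: after 7 steps: add(add(Z, SSSZ), add(SZ, SSZ))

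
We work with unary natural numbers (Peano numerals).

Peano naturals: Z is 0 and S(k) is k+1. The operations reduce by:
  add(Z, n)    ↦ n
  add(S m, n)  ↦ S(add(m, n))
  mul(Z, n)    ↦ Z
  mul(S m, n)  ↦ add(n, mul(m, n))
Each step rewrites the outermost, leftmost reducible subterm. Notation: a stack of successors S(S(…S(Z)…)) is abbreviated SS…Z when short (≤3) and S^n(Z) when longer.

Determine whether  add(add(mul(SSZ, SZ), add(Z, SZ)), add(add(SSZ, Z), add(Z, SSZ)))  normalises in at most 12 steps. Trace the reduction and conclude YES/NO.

Answer: NO — after 12 steps the term is S(S(add(add(Z, SZ), add(add(SSZ, Z), add(Z, SSZ))))), not yet normal

Working:
  start: add(add(mul(SSZ, SZ), add(Z, SZ)), add(add(SSZ, Z), add(Z, SSZ)))
  step 1: add(add(add(SZ, mul(SZ, SZ)), add(Z, SZ)), add(add(SSZ, Z), add(Z, SSZ)))
  step 2: add(add(S(add(Z, mul(SZ, SZ))), add(Z, SZ)), add(add(SSZ, Z), add(Z, SSZ)))
  step 3: add(S(add(add(Z, mul(SZ, SZ)), add(Z, SZ))), add(add(SSZ, Z), add(Z, SSZ)))
  step 4: S(add(add(add(Z, mul(SZ, SZ)), add(Z, SZ)), add(add(SSZ, Z), add(Z, SSZ))))
  step 5: S(add(add(mul(SZ, SZ), add(Z, SZ)), add(add(SSZ, Z), add(Z, SSZ))))
  step 6: S(add(add(add(SZ, mul(Z, SZ)), add(Z, SZ)), add(add(SSZ, Z), add(Z, SSZ))))
  step 7: S(add(add(S(add(Z, mul(Z, SZ))), add(Z, SZ)), add(add(SSZ, Z), add(Z, SSZ))))
  step 8: S(add(S(add(add(Z, mul(Z, SZ)), add(Z, SZ))), add(add(SSZ, Z), add(Z, SSZ))))
  step 9: S(S(add(add(add(Z, mul(Z, SZ)), add(Z, SZ)), add(add(SSZ, Z), add(Z, SSZ)))))
  step 10: S(S(add(add(mul(Z, SZ), add(Z, SZ)), add(add(SSZ, Z), add(Z, SSZ)))))
  step 11: S(S(add(add(Z, add(Z, SZ)), add(add(SSZ, Z), add(Z, SSZ)))))
  step 12: S(S(add(add(Z, SZ), add(add(SSZ, Z), add(Z, SSZ)))))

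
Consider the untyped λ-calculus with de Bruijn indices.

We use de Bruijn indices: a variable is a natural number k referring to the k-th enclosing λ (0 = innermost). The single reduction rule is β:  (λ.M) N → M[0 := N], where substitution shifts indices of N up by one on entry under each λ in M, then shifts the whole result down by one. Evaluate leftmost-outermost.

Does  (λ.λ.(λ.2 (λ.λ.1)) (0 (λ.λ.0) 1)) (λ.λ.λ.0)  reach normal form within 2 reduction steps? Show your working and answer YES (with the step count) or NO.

Answer: NO — after 2 steps the term is λ.(λ.λ.λ.0) (λ.λ.1), not yet normal

Reduction:
  start: (λ.λ.(λ.2 (λ.λ.1)) (0 (λ.λ.0) 1)) (λ.λ.λ.0)
  →1  λ.(λ.(λ.λ.λ.0) (λ.λ.1)) (0 (λ.λ.0) (λ.λ.λ.0))
  →2  λ.(λ.λ.λ.0) (λ.λ.1)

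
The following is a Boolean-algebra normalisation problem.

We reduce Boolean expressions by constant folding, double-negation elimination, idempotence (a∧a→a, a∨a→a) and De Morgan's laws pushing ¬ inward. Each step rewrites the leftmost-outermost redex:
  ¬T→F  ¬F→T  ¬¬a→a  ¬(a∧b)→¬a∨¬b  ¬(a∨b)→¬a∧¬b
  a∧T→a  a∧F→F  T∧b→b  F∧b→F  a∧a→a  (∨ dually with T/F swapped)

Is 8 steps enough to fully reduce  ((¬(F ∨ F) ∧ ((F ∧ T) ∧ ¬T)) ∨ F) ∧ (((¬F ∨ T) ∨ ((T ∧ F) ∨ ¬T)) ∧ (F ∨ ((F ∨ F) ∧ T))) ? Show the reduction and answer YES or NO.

  start: ((¬(F ∨ F) ∧ ((F ∧ T) ∧ ¬T)) ∨ F) ∧ (((¬F ∨ T) ∨ ((T ∧ F) ∨ ¬T)) ∧ (F ∨ ((F ∨ F) ∧ T)))
  [1] (¬(F ∨ F) ∧ ((F ∧ T) ∧ ¬T)) ∧ (((¬F ∨ T) ∨ ((T ∧ F) ∨ ¬T)) ∧ (F ∨ ((F ∨ F) ∧ T)))
  [2] ((¬F ∧ ¬F) ∧ ((F ∧ T) ∧ ¬T)) ∧ (((¬F ∨ T) ∨ ((T ∧ F) ∨ ¬T)) ∧ (F ∨ ((F ∨ F) ∧ T)))
  [3] (¬F ∧ ((F ∧ T) ∧ ¬T)) ∧ (((¬F ∨ T) ∨ ((T ∧ F) ∨ ¬T)) ∧ (F ∨ ((F ∨ F) ∧ T)))
  [4] (T ∧ ((F ∧ T) ∧ ¬T)) ∧ (((¬F ∨ T) ∨ ((T ∧ F) ∨ ¬T)) ∧ (F ∨ ((F ∨ F) ∧ T)))
  [5] ((F ∧ T) ∧ ¬T) ∧ (((¬F ∨ T) ∨ ((T ∧ F) ∨ ¬T)) ∧ (F ∨ ((F ∨ F) ∧ T)))
  [6] (F ∧ ¬T) ∧ (((¬F ∨ T) ∨ ((T ∧ F) ∨ ¬T)) ∧ (F ∨ ((F ∨ F) ∧ T)))
  [7] F ∧ (((¬F ∨ T) ∨ ((T ∧ F) ∨ ¬T)) ∧ (F ∨ ((F ∨ F) ∧ T)))
  [8] F

Answer: YES — reaches normal form F in 8 ≤ 8 steps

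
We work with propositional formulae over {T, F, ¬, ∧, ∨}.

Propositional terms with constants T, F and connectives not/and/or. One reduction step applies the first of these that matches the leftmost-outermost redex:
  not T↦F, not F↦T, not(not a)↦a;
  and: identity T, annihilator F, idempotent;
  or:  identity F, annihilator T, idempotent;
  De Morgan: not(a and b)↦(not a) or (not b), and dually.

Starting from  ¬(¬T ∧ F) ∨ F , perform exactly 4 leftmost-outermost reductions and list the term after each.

Answer: after 4 steps: T

Derivation:
  start: ¬(¬T ∧ F) ∨ F
  →1  ¬(¬T ∧ F)
  →2  ¬¬T ∨ ¬F
  →3  T ∨ ¬F
  →4  T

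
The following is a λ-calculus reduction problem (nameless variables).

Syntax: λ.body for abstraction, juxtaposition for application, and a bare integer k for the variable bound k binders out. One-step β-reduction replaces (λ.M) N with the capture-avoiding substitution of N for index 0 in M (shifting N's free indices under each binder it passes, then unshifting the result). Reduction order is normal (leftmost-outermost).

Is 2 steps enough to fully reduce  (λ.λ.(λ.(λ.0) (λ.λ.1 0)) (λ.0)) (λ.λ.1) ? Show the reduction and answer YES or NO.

  start: (λ.λ.(λ.(λ.0) (λ.λ.1 0)) (λ.0)) (λ.λ.1)
  step 1: λ.(λ.(λ.0) (λ.λ.1 0)) (λ.0)
  step 2: λ.(λ.0) (λ.λ.1 0)

Answer: NO — after 2 steps the term is λ.(λ.0) (λ.λ.1 0), not yet normal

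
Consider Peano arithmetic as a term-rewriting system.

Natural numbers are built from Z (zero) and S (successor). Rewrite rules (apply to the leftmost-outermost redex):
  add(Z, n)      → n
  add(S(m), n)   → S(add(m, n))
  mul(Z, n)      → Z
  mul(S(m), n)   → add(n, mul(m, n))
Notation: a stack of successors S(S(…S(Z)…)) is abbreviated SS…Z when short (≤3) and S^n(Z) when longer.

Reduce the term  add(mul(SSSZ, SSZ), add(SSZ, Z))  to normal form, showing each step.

Answer: normal form = S^8(Z)  (in 23 steps)

Reduction:
  start: add(mul(SSSZ, SSZ), add(SSZ, Z))
  →1  add(add(SSZ, mul(SSZ, SSZ)), add(SSZ, Z))
  →2  add(S(add(SZ, mul(SSZ, SSZ))), add(SSZ, Z))
  →3  S(add(add(SZ, mul(SSZ, SSZ)), add(SSZ, Z)))
  →4  S(add(S(add(Z, mul(SSZ, SSZ))), add(SSZ, Z)))
  →5  S(S(add(add(Z, mul(SSZ, SSZ)), add(SSZ, Z))))
  →6  S(S(add(mul(SSZ, SSZ), add(SSZ, Z))))
  →7  S(S(add(add(SSZ, mul(SZ, SSZ)), add(SSZ, Z))))
  →8  S(S(add(S(add(SZ, mul(SZ, SSZ))), add(SSZ, Z))))
  →9  S(S(S(add(add(SZ, mul(SZ, SSZ)), add(SSZ, Z)))))
  →10  S(S(S(add(S(add(Z, mul(SZ, SSZ))), add(SSZ, Z)))))
  →11  S(S(S(S(add(add(Z, mul(SZ, SSZ)), add(SSZ, Z))))))
  →12  S(S(S(S(add(mul(SZ, SSZ), add(SSZ, Z))))))
  →13  S(S(S(S(add(add(SSZ, mul(Z, SSZ)), add(SSZ, Z))))))
  →14  S(S(S(S(add(S(add(SZ, mul(Z, SSZ))), add(SSZ, Z))))))
  →15  S(S(S(S(S(add(add(SZ, mul(Z, SSZ)), add(SSZ, Z)))))))
  →16  S(S(S(S(S(add(S(add(Z, mul(Z, SSZ))), add(SSZ, Z)))))))
  →17  S(S(S(S(S(S(add(add(Z, mul(Z, SSZ)), add(SSZ, Z))))))))
  →18  S(S(S(S(S(S(add(mul(Z, SSZ), add(SSZ, Z))))))))
  →19  S(S(S(S(S(S(add(Z, add(SSZ, Z))))))))
  →20  S(S(S(S(S(S(add(SSZ, Z)))))))
  →21  S(S(S(S(S(S(S(add(SZ, Z))))))))
  →22  S(S(S(S(S(S(S(S(add(Z, Z)))))))))
  →23  S^8(Z)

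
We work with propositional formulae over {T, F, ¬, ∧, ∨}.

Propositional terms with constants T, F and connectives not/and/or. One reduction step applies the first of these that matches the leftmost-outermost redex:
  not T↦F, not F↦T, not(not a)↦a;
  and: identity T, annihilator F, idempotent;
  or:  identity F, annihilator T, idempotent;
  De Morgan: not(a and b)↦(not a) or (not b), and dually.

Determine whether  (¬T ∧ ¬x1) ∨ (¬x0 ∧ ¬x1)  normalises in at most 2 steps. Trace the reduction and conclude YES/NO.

  start: (¬T ∧ ¬x1) ∨ (¬x0 ∧ ¬x1)
  step 1: (F ∧ ¬x1) ∨ (¬x0 ∧ ¬x1)
  step 2: F ∨ (¬x0 ∧ ¬x1)

Answer: NO — after 2 steps the term is F ∨ (¬x0 ∧ ¬x1), not yet normal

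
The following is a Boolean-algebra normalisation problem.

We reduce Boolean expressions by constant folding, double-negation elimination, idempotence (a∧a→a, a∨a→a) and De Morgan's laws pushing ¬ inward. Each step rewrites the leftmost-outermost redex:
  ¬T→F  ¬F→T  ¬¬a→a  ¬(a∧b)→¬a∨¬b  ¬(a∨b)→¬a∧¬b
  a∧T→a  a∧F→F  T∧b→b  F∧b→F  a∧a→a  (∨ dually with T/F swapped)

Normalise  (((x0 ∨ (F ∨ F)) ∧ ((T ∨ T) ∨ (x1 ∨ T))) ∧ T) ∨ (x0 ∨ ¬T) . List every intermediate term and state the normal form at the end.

  start: (((x0 ∨ (F ∨ F)) ∧ ((T ∨ T) ∨ (x1 ∨ T))) ∧ T) ∨ (x0 ∨ ¬T)
  →1  ((x0 ∨ (F ∨ F)) ∧ ((T ∨ T) ∨ (x1 ∨ T))) ∨ (x0 ∨ ¬T)
  →2  ((x0 ∨ F) ∧ ((T ∨ T) ∨ (x1 ∨ T))) ∨ (x0 ∨ ¬T)
  →3  (x0 ∧ ((T ∨ T) ∨ (x1 ∨ T))) ∨ (x0 ∨ ¬T)
  →4  (x0 ∧ (T ∨ (x1 ∨ T))) ∨ (x0 ∨ ¬T)
  →5  (x0 ∧ T) ∨ (x0 ∨ ¬T)
  →6  x0 ∨ (x0 ∨ ¬T)
  →7  x0 ∨ (x0 ∨ F)
  →8  x0 ∨ x0
  →9  x0

Answer: normal form = x0  (in 9 steps)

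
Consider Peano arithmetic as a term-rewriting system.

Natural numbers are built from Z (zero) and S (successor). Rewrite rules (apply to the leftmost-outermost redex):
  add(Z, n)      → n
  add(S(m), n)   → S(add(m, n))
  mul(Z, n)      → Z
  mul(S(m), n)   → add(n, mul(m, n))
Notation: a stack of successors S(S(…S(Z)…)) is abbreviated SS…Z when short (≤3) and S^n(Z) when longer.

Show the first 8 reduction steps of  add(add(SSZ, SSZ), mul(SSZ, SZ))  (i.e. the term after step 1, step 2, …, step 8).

  start: add(add(SSZ, SSZ), mul(SSZ, SZ))
  [1] add(S(add(SZ, SSZ)), mul(SSZ, SZ))
  [2] S(add(add(SZ, SSZ), mul(SSZ, SZ)))
  [3] S(add(S(add(Z, SSZ)), mul(SSZ, SZ)))
  [4] S(S(add(add(Z, SSZ), mul(SSZ, SZ))))
  [5] S(S(add(SSZ, mul(SSZ, SZ))))
  [6] S(S(S(add(SZ, mul(SSZ, SZ)))))
  [7] S(S(S(S(add(Z, mul(SSZ, SZ))))))
  [8] S(S(S(S(mul(SSZ, SZ)))))

Answer: after 8 steps: S(S(S(S(mul(SSZ, SZ)))))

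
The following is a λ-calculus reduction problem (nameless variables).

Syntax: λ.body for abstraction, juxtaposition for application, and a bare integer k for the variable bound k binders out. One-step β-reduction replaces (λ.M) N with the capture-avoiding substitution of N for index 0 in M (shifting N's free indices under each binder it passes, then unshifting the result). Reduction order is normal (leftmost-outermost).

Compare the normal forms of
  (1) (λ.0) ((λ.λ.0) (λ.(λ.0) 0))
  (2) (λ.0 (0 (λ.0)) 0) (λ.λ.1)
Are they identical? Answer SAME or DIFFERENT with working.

Answer: DIFFERENT — A ⇓ λ.0, B ⇓ λ.λ.0

Reduction:
Term A:
  start: (λ.0) ((λ.λ.0) (λ.(λ.0) 0))
  step 1: (λ.λ.0) (λ.(λ.0) 0)
  step 2: λ.0

Term B:
  start: (λ.0 (0 (λ.0)) 0) (λ.λ.1)
  step 1: (λ.λ.1) ((λ.λ.1) (λ.0)) (λ.λ.1)
  step 2: (λ.(λ.λ.1) (λ.0)) (λ.λ.1)
  step 3: (λ.λ.1) (λ.0)
  step 4: λ.λ.0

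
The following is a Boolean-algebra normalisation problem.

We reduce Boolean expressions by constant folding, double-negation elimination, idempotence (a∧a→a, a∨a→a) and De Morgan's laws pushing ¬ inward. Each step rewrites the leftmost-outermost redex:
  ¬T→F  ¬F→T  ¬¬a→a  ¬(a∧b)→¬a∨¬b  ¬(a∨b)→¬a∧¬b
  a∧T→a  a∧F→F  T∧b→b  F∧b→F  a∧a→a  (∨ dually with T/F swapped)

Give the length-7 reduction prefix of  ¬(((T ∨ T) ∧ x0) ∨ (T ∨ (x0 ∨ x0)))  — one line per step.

  start: ¬(((T ∨ T) ∧ x0) ∨ (T ∨ (x0 ∨ x0)))
  →1  ¬((T ∨ T) ∧ x0) ∧ ¬(T ∨ (x0 ∨ x0))
  →2  (¬(T ∨ T) ∨ ¬x0) ∧ ¬(T ∨ (x0 ∨ x0))
  →3  ((¬T ∧ ¬T) ∨ ¬x0) ∧ ¬(T ∨ (x0 ∨ x0))
  →4  (¬T ∨ ¬x0) ∧ ¬(T ∨ (x0 ∨ x0))
  →5  (F ∨ ¬x0) ∧ ¬(T ∨ (x0 ∨ x0))
  →6  ¬x0 ∧ ¬(T ∨ (x0 ∨ x0))
  →7  ¬x0 ∧ (¬T ∧ ¬(x0 ∨ x0))

Answer: after 7 steps: ¬x0 ∧ (¬T ∧ ¬(x0 ∨ x0))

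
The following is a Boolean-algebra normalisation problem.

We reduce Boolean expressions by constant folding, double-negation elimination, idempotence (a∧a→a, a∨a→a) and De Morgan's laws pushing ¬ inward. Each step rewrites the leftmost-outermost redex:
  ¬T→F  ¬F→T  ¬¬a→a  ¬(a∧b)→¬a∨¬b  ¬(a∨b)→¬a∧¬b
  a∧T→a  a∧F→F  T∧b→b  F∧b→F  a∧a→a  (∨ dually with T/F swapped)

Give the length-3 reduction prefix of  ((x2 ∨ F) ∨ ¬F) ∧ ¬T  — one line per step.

Answer: after 3 steps: T ∧ ¬T

Reduction:
  start: ((x2 ∨ F) ∨ ¬F) ∧ ¬T
  step 1: (x2 ∨ ¬F) ∧ ¬T
  step 2: (x2 ∨ T) ∧ ¬T
  step 3: T ∧ ¬T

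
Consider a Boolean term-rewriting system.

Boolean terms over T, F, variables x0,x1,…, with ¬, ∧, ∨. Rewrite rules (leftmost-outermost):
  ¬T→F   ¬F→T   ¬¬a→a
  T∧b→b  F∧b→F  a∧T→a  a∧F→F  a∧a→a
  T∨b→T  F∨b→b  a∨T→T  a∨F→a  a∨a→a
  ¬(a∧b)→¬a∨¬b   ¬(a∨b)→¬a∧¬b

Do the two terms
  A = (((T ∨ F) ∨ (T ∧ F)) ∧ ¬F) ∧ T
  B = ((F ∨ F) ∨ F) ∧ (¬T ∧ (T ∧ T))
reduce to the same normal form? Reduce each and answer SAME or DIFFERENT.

Answer: DIFFERENT — A ⇓ T, B ⇓ F

Derivation:
Term A:
  start: (((T ∨ F) ∨ (T ∧ F)) ∧ ¬F) ∧ T
  [1] ((T ∨ F) ∨ (T ∧ F)) ∧ ¬F
  [2] (T ∨ (T ∧ F)) ∧ ¬F
  [3] T ∧ ¬F
  [4] ¬F
  [5] T

Term B:
  start: ((F ∨ F) ∨ F) ∧ (¬T ∧ (T ∧ T))
  [1] (F ∨ F) ∧ (¬T ∧ (T ∧ T))
  [2] F ∧ (¬T ∧ (T ∧ T))
  [3] F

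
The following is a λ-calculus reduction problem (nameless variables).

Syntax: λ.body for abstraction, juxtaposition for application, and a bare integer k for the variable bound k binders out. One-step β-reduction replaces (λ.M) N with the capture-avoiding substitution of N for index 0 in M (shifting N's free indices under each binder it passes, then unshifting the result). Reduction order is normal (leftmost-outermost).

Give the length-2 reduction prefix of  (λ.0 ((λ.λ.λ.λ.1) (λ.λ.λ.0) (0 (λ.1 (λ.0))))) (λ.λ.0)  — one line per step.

  start: (λ.0 ((λ.λ.λ.λ.1) (λ.λ.λ.0) (0 (λ.1 (λ.0))))) (λ.λ.0)
  step 1: (λ.λ.0) ((λ.λ.λ.λ.1) (λ.λ.λ.0) ((λ.λ.0) (λ.(λ.λ.0) (λ.0))))
  step 2: λ.0

Answer: after 2 steps: λ.0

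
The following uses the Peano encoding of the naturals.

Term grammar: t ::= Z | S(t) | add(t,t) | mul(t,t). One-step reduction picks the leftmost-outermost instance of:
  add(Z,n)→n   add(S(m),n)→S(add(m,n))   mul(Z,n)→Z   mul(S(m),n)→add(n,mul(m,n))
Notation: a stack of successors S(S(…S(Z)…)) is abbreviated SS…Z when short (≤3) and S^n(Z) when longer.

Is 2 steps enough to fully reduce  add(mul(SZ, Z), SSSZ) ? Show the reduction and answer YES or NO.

Answer: NO — after 2 steps the term is add(mul(Z, Z), SSSZ), not yet normal

Reduction:
  start: add(mul(SZ, Z), SSSZ)
  [1] add(add(Z, mul(Z, Z)), SSSZ)
  [2] add(mul(Z, Z), SSSZ)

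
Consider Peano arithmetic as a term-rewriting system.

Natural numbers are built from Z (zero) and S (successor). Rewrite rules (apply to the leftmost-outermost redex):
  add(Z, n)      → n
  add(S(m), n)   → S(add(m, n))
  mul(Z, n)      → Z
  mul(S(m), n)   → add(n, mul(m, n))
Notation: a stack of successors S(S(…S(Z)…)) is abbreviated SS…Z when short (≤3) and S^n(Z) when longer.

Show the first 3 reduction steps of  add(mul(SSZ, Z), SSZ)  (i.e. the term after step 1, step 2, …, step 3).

  start: add(mul(SSZ, Z), SSZ)
  →1  add(add(Z, mul(SZ, Z)), SSZ)
  →2  add(mul(SZ, Z), SSZ)
  →3  add(add(Z, mul(Z, Z)), SSZ)

Answer: after 3 steps: add(add(Z, mul(Z, Z)), SSZ)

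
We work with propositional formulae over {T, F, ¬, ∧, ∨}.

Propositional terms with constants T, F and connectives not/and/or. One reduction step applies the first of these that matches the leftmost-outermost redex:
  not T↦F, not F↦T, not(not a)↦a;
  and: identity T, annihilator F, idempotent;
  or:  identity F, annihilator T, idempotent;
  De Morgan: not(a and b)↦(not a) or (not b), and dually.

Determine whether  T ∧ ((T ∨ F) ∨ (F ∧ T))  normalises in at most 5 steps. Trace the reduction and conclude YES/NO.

Answer: YES — reaches normal form T in 3 ≤ 5 steps

Derivation:
  start: T ∧ ((T ∨ F) ∨ (F ∧ T))
  [1] (T ∨ F) ∨ (F ∧ T)
  [2] T ∨ (F ∧ T)
  [3] T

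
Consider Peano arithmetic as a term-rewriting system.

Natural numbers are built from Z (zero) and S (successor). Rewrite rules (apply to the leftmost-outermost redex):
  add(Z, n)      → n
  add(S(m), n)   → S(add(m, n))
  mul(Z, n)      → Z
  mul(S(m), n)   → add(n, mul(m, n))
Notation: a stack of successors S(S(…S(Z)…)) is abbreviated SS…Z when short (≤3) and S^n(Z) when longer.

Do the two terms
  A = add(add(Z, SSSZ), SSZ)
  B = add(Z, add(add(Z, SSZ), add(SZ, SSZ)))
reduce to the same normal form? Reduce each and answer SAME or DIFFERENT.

Answer: SAME — A ⇓ S^5(Z), B ⇓ S^5(Z)

Reduction:
Term A:
  start: add(add(Z, SSSZ), SSZ)
  →1  add(SSSZ, SSZ)
  →2  S(add(SSZ, SSZ))
  →3  S(S(add(SZ, SSZ)))
  →4  S(S(S(add(Z, SSZ))))
  →5  S^5(Z)

Term B:
  start: add(Z, add(add(Z, SSZ), add(SZ, SSZ)))
  →1  add(add(Z, SSZ), add(SZ, SSZ))
  →2  add(SSZ, add(SZ, SSZ))
  →3  S(add(SZ, add(SZ, SSZ)))
  →4  S(S(add(Z, add(SZ, SSZ))))
  →5  S(S(add(SZ, SSZ)))
  →6  S(S(S(add(Z, SSZ))))
  →7  S^5(Z)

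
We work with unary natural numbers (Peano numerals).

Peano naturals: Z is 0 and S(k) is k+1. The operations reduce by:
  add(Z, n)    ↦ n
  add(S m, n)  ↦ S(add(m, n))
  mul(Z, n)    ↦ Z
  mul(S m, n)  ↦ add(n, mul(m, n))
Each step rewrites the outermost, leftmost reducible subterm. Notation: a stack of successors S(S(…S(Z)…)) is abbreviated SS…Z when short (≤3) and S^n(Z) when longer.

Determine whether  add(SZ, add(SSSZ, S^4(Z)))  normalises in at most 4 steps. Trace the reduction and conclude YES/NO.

Answer: NO — after 4 steps the term is S(S(S(add(SZ, S^4(Z))))), not yet normal

Reduction:
  start: add(SZ, add(SSSZ, S^4(Z)))
  →1  S(add(Z, add(SSSZ, S^4(Z))))
  →2  S(add(SSSZ, S^4(Z)))
  →3  S(S(add(SSZ, S^4(Z))))
  →4  S(S(S(add(SZ, S^4(Z)))))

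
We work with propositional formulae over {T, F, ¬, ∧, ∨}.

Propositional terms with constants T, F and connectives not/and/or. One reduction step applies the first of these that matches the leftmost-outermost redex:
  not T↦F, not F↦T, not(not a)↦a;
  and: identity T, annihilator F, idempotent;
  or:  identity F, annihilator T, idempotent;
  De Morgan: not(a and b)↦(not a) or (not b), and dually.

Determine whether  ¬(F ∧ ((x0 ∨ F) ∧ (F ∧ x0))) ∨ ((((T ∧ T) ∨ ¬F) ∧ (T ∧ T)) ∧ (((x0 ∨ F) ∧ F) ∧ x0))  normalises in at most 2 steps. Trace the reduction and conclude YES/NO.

  start: ¬(F ∧ ((x0 ∨ F) ∧ (F ∧ x0))) ∨ ((((T ∧ T) ∨ ¬F) ∧ (T ∧ T)) ∧ (((x0 ∨ F) ∧ F) ∧ x0))
  [1] (¬F ∨ ¬((x0 ∨ F) ∧ (F ∧ x0))) ∨ ((((T ∧ T) ∨ ¬F) ∧ (T ∧ T)) ∧ (((x0 ∨ F) ∧ F) ∧ x0))
  [2] (T ∨ ¬((x0 ∨ F) ∧ (F ∧ x0))) ∨ ((((T ∧ T) ∨ ¬F) ∧ (T ∧ T)) ∧ (((x0 ∨ F) ∧ F) ∧ x0))

Answer: NO — after 2 steps the term is (T ∨ ¬((x0 ∨ F) ∧ (F ∧ x0))) ∨ ((((T ∧ T) ∨ ¬F) ∧ (T ∧ T)) ∧ (((x0 ∨ F) ∧ F) ∧ x0)), not yet normal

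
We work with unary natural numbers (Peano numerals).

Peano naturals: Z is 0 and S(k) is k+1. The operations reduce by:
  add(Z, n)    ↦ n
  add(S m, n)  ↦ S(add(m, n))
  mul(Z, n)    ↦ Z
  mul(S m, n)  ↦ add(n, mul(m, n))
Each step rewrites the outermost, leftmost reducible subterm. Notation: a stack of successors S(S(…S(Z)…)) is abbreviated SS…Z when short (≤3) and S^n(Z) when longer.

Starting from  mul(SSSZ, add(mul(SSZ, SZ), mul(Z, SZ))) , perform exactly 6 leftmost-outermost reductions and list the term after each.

  start: mul(SSSZ, add(mul(SSZ, SZ), mul(Z, SZ)))
  [1] add(add(mul(SSZ, SZ), mul(Z, SZ)), mul(SSZ, add(mul(SSZ, SZ), mul(Z, SZ))))
  [2] add(add(add(SZ, mul(SZ, SZ)), mul(Z, SZ)), mul(SSZ, add(mul(SSZ, SZ), mul(Z, SZ))))
  [3] add(add(S(add(Z, mul(SZ, SZ))), mul(Z, SZ)), mul(SSZ, add(mul(SSZ, SZ), mul(Z, SZ))))
  [4] add(S(add(add(Z, mul(SZ, SZ)), mul(Z, SZ))), mul(SSZ, add(mul(SSZ, SZ), mul(Z, SZ))))
  [5] S(add(add(add(Z, mul(SZ, SZ)), mul(Z, SZ)), mul(SSZ, add(mul(SSZ, SZ), mul(Z, SZ)))))
  [6] S(add(add(mul(SZ, SZ), mul(Z, SZ)), mul(SSZ, add(mul(SSZ, SZ), mul(Z, SZ)))))

Answer: after 6 steps: S(add(add(mul(SZ, SZ), mul(Z, SZ)), mul(SSZ, add(mul(SSZ, SZ), mul(Z, SZ)))))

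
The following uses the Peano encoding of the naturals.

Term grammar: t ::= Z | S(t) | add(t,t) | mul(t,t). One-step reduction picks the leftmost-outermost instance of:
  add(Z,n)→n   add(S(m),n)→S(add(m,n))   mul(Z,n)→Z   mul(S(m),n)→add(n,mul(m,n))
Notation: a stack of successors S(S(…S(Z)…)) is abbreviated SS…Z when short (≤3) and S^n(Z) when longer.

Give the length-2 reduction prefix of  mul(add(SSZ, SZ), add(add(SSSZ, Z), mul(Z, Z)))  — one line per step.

  start: mul(add(SSZ, SZ), add(add(SSSZ, Z), mul(Z, Z)))
  step 1: mul(S(add(SZ, SZ)), add(add(SSSZ, Z), mul(Z, Z)))
  step 2: add(add(add(SSSZ, Z), mul(Z, Z)), mul(add(SZ, SZ), add(add(SSSZ, Z), mul(Z, Z))))

Answer: after 2 steps: add(add(add(SSSZ, Z), mul(Z, Z)), mul(add(SZ, SZ), add(add(SSSZ, Z), mul(Z, Z))))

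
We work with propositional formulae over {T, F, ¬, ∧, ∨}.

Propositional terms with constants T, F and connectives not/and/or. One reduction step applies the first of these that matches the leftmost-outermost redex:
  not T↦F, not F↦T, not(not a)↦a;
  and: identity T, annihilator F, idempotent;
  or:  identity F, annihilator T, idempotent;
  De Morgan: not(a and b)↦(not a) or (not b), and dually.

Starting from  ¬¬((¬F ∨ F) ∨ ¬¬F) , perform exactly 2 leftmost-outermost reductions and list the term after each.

  start: ¬¬((¬F ∨ F) ∨ ¬¬F)
  →1  (¬F ∨ F) ∨ ¬¬F
  →2  ¬F ∨ ¬¬F

Answer: after 2 steps: ¬F ∨ ¬¬F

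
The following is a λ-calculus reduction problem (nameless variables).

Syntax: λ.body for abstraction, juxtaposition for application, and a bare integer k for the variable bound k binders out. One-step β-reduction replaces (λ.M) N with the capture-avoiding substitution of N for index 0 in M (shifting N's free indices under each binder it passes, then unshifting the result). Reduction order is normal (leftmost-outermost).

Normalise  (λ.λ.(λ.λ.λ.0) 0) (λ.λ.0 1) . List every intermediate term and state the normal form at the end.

  start: (λ.λ.(λ.λ.λ.0) 0) (λ.λ.0 1)
  step 1: λ.(λ.λ.λ.0) 0
  step 2: λ.λ.λ.0

Answer: normal form = λ.λ.λ.0  (in 2 steps)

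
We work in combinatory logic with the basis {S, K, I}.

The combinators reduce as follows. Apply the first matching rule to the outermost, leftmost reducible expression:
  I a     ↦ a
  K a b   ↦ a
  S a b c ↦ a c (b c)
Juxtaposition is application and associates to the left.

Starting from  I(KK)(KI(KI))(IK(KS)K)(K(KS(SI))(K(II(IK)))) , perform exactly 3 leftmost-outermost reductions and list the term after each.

  start: I(KK)(KI(KI))(IK(KS)K)(K(KS(SI))(K(II(IK))))
  →1  KK(KI(KI))(IK(KS)K)(K(KS(SI))(K(II(IK))))
  →2  K(IK(KS)K)(K(KS(SI))(K(II(IK))))
  →3  IK(KS)K

Answer: after 3 steps: IK(KS)K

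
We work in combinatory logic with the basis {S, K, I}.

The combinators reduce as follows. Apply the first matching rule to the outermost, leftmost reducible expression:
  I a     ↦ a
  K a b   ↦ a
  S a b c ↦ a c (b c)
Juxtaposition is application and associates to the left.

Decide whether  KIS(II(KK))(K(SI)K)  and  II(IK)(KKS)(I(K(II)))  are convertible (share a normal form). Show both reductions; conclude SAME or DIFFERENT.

Answer: SAME — A ⇓ K, B ⇓ K

Reduction:
Term A:
  start: KIS(II(KK))(K(SI)K)
  [1] I(II(KK))(K(SI)K)
  [2] II(KK)(K(SI)K)
  [3] I(KK)(K(SI)K)
  [4] KK(K(SI)K)
  [5] K

Term B:
  start: II(IK)(KKS)(I(K(II)))
  [1] I(IK)(KKS)(I(K(II)))
  [2] IK(KKS)(I(K(II)))
  [3] K(KKS)(I(K(II)))
  [4] KKS
  [5] K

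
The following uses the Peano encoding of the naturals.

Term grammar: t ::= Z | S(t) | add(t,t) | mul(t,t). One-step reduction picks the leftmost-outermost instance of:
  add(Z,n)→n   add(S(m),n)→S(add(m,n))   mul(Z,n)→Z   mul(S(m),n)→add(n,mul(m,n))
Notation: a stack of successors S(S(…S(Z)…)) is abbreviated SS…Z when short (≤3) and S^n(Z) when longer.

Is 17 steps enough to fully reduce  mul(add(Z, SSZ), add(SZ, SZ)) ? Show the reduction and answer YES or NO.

  start: mul(add(Z, SSZ), add(SZ, SZ))
  [1] mul(SSZ, add(SZ, SZ))
  [2] add(add(SZ, SZ), mul(SZ, add(SZ, SZ)))
  [3] add(S(add(Z, SZ)), mul(SZ, add(SZ, SZ)))
  [4] S(add(add(Z, SZ), mul(SZ, add(SZ, SZ))))
  [5] S(add(SZ, mul(SZ, add(SZ, SZ))))
  [6] S(S(add(Z, mul(SZ, add(SZ, SZ)))))
  [7] S(S(mul(SZ, add(SZ, SZ))))
  [8] S(S(add(add(SZ, SZ), mul(Z, add(SZ, SZ)))))
  [9] S(S(add(S(add(Z, SZ)), mul(Z, add(SZ, SZ)))))
  [10] S(S(S(add(add(Z, SZ), mul(Z, add(SZ, SZ))))))
  [11] S(S(S(add(SZ, mul(Z, add(SZ, SZ))))))
  [12] S(S(S(S(add(Z, mul(Z, add(SZ, SZ)))))))
  [13] S(S(S(S(mul(Z, add(SZ, SZ))))))
  [14] S^4(Z)

Answer: YES — reaches normal form S^4(Z) in 14 ≤ 17 steps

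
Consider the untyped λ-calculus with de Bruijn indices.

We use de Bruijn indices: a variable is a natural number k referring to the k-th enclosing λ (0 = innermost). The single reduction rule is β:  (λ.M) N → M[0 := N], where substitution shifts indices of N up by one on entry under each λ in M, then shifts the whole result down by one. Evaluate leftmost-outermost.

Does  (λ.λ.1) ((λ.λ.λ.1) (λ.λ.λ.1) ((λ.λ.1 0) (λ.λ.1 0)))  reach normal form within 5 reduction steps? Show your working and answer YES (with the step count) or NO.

  start: (λ.λ.1) ((λ.λ.λ.1) (λ.λ.λ.1) ((λ.λ.1 0) (λ.λ.1 0)))
  [1] λ.(λ.λ.λ.1) (λ.λ.λ.1) ((λ.λ.1 0) (λ.λ.1 0))
  [2] λ.(λ.λ.1) ((λ.λ.1 0) (λ.λ.1 0))
  [3] λ.λ.(λ.λ.1 0) (λ.λ.1 0)
  [4] λ.λ.λ.(λ.λ.1 0) 0
  [5] λ.λ.λ.λ.1 0

Answer: YES — reaches normal form λ.λ.λ.λ.1 0 in 5 ≤ 5 steps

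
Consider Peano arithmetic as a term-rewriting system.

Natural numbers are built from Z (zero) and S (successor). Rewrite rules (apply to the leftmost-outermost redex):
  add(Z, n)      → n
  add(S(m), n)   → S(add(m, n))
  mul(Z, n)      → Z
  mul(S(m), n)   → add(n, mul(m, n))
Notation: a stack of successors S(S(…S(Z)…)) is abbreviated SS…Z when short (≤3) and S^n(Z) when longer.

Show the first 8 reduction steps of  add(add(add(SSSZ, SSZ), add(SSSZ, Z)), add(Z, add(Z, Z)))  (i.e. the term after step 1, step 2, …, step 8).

Answer: after 8 steps: S(S(add(S(add(add(Z, SSZ), add(SSSZ, Z))), add(Z, add(Z, Z)))))

Derivation:
  start: add(add(add(SSSZ, SSZ), add(SSSZ, Z)), add(Z, add(Z, Z)))
  →1  add(add(S(add(SSZ, SSZ)), add(SSSZ, Z)), add(Z, add(Z, Z)))
  →2  add(S(add(add(SSZ, SSZ), add(SSSZ, Z))), add(Z, add(Z, Z)))
  →3  S(add(add(add(SSZ, SSZ), add(SSSZ, Z)), add(Z, add(Z, Z))))
  →4  S(add(add(S(add(SZ, SSZ)), add(SSSZ, Z)), add(Z, add(Z, Z))))
  →5  S(add(S(add(add(SZ, SSZ), add(SSSZ, Z))), add(Z, add(Z, Z))))
  →6  S(S(add(add(add(SZ, SSZ), add(SSSZ, Z)), add(Z, add(Z, Z)))))
  →7  S(S(add(add(S(add(Z, SSZ)), add(SSSZ, Z)), add(Z, add(Z, Z)))))
  →8  S(S(add(S(add(add(Z, SSZ), add(SSSZ, Z))), add(Z, add(Z, Z)))))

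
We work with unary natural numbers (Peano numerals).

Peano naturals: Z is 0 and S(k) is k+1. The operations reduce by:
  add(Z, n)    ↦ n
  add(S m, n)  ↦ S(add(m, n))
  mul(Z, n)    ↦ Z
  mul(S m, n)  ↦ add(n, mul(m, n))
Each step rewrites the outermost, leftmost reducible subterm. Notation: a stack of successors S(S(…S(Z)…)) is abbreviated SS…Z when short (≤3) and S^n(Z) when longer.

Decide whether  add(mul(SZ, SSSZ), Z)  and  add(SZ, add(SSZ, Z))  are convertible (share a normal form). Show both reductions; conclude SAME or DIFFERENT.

Answer: SAME — A ⇓ SSSZ, B ⇓ SSSZ

Derivation:
Term A:
  start: add(mul(SZ, SSSZ), Z)
  step 1: add(add(SSSZ, mul(Z, SSSZ)), Z)
  step 2: add(S(add(SSZ, mul(Z, SSSZ))), Z)
  step 3: S(add(add(SSZ, mul(Z, SSSZ)), Z))
  step 4: S(add(S(add(SZ, mul(Z, SSSZ))), Z))
  step 5: S(S(add(add(SZ, mul(Z, SSSZ)), Z)))
  step 6: S(S(add(S(add(Z, mul(Z, SSSZ))), Z)))
  step 7: S(S(S(add(add(Z, mul(Z, SSSZ)), Z))))
  step 8: S(S(S(add(mul(Z, SSSZ), Z))))
  step 9: S(S(S(add(Z, Z))))
  step 10: SSSZ

Term B:
  start: add(SZ, add(SSZ, Z))
  step 1: S(add(Z, add(SSZ, Z)))
  step 2: S(add(SSZ, Z))
  step 3: S(S(add(SZ, Z)))
  step 4: S(S(S(add(Z, Z))))
  step 5: SSSZ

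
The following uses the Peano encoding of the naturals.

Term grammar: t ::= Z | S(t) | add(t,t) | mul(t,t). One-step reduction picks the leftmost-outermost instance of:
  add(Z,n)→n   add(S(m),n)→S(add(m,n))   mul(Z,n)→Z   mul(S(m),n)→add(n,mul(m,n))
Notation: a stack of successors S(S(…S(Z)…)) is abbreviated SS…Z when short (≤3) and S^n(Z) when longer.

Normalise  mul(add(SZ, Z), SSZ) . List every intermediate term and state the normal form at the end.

  start: mul(add(SZ, Z), SSZ)
  step 1: mul(S(add(Z, Z)), SSZ)
  step 2: add(SSZ, mul(add(Z, Z), SSZ))
  step 3: S(add(SZ, mul(add(Z, Z), SSZ)))
  step 4: S(S(add(Z, mul(add(Z, Z), SSZ))))
  step 5: S(S(mul(add(Z, Z), SSZ)))
  step 6: S(S(mul(Z, SSZ)))
  step 7: SSZ

Answer: normal form = SSZ  (in 7 steps)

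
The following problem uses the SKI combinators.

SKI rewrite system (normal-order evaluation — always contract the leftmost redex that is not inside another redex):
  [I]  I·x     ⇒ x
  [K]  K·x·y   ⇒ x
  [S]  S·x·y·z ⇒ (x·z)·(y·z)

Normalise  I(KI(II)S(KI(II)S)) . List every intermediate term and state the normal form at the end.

  start: I(KI(II)S(KI(II)S))
  step 1: KI(II)S(KI(II)S)
  step 2: IS(KI(II)S)
  step 3: S(KI(II)S)
  step 4: S(IS)
  step 5: SS

Answer: normal form = SS  (in 5 steps)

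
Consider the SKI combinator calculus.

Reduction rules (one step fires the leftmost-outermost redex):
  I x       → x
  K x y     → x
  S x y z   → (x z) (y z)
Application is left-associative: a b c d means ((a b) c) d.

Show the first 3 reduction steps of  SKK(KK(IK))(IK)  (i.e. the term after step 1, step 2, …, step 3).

  start: SKK(KK(IK))(IK)
  →1  K(KK(IK))(K(KK(IK)))(IK)
  →2  KK(IK)(IK)
  →3  K(IK)

Answer: after 3 steps: K(IK)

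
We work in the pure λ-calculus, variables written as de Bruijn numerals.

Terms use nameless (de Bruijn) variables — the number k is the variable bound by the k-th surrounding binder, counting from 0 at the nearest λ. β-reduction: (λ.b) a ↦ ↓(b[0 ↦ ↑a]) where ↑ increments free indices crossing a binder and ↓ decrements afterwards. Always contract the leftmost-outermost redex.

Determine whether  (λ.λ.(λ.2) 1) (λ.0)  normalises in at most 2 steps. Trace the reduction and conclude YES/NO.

  start: (λ.λ.(λ.2) 1) (λ.0)
  [1] λ.(λ.λ.0) (λ.0)
  [2] λ.λ.0

Answer: YES — reaches normal form λ.λ.0 in 2 ≤ 2 steps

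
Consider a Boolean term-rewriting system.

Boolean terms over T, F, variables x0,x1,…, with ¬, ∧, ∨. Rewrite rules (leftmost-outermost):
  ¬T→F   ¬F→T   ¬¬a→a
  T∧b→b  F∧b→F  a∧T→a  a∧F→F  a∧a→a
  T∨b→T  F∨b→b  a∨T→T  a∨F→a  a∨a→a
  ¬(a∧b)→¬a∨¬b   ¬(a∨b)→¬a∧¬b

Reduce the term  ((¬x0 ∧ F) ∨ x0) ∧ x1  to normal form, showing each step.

  start: ((¬x0 ∧ F) ∨ x0) ∧ x1
  step 1: (F ∨ x0) ∧ x1
  step 2: x0 ∧ x1

Answer: normal form = x0 ∧ x1  (in 2 steps)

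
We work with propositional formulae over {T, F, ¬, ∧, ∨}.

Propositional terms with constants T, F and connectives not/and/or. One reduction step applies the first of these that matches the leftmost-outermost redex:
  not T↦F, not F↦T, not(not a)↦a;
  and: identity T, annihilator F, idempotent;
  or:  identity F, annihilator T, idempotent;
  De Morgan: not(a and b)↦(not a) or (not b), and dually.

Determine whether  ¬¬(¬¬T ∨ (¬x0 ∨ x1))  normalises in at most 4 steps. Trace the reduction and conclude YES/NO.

  start: ¬¬(¬¬T ∨ (¬x0 ∨ x1))
  [1] ¬¬T ∨ (¬x0 ∨ x1)
  [2] T ∨ (¬x0 ∨ x1)
  [3] T

Answer: YES — reaches normal form T in 3 ≤ 4 steps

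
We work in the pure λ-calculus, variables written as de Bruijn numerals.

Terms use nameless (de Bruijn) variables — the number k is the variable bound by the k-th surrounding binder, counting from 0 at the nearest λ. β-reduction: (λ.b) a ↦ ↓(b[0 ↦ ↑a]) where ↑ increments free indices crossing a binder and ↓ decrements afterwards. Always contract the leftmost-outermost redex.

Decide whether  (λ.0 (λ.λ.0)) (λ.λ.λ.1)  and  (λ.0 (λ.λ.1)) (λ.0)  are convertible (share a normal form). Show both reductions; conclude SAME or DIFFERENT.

Answer: SAME — A ⇓ λ.λ.1, B ⇓ λ.λ.1

Reduction:
Term A:
  start: (λ.0 (λ.λ.0)) (λ.λ.λ.1)
  →1  (λ.λ.λ.1) (λ.λ.0)
  →2  λ.λ.1

Term B:
  start: (λ.0 (λ.λ.1)) (λ.0)
  →1  (λ.0) (λ.λ.1)
  →2  λ.λ.1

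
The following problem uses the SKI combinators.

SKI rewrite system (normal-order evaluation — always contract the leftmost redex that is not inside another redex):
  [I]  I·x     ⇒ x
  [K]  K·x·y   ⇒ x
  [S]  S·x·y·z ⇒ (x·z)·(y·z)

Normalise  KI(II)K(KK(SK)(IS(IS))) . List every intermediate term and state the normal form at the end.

Answer: normal form = K(K(SS))  (in 5 steps)

Working:
  start: KI(II)K(KK(SK)(IS(IS)))
  step 1: IK(KK(SK)(IS(IS)))
  step 2: K(KK(SK)(IS(IS)))
  step 3: K(K(IS(IS)))
  step 4: K(K(S(IS)))
  step 5: K(K(SS))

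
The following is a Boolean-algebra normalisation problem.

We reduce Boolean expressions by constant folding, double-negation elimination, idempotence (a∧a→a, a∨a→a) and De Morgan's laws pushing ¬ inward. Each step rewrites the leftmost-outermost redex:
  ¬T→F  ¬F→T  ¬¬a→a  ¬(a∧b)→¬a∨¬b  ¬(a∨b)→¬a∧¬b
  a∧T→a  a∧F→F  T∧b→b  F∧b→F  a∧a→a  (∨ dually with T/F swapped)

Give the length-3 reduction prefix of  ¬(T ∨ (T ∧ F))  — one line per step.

  start: ¬(T ∨ (T ∧ F))
  step 1: ¬T ∧ ¬(T ∧ F)
  step 2: F ∧ ¬(T ∧ F)
  step 3: F

Answer: after 3 steps: F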